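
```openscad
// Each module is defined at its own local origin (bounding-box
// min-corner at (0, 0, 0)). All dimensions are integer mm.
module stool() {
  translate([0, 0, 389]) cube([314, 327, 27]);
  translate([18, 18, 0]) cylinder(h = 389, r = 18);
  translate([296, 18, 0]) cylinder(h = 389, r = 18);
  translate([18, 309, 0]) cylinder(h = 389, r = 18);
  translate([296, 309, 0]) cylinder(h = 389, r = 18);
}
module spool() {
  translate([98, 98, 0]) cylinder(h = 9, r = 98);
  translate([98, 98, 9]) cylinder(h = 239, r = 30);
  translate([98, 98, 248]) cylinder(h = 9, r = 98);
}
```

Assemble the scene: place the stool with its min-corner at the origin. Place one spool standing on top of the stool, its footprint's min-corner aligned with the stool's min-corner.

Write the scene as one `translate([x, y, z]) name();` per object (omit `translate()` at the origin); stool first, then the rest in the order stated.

stool();
translate([0, 0, 416]) spool();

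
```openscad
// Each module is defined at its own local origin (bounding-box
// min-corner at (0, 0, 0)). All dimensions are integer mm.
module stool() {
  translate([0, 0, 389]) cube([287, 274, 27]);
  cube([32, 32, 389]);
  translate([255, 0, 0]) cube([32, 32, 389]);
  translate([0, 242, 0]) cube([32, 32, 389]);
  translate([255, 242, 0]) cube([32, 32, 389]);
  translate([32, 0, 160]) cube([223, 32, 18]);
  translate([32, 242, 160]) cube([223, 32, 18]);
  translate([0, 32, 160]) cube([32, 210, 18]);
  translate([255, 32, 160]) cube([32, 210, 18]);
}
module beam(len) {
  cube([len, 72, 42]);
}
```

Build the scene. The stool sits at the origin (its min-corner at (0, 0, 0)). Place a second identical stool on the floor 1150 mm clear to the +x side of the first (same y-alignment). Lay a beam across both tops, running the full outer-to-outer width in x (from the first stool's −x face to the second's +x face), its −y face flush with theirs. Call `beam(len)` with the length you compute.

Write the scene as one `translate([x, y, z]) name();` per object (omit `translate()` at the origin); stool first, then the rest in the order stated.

stool();
translate([1437, 0, 0]) stool();
translate([0, 0, 416]) beam(1724);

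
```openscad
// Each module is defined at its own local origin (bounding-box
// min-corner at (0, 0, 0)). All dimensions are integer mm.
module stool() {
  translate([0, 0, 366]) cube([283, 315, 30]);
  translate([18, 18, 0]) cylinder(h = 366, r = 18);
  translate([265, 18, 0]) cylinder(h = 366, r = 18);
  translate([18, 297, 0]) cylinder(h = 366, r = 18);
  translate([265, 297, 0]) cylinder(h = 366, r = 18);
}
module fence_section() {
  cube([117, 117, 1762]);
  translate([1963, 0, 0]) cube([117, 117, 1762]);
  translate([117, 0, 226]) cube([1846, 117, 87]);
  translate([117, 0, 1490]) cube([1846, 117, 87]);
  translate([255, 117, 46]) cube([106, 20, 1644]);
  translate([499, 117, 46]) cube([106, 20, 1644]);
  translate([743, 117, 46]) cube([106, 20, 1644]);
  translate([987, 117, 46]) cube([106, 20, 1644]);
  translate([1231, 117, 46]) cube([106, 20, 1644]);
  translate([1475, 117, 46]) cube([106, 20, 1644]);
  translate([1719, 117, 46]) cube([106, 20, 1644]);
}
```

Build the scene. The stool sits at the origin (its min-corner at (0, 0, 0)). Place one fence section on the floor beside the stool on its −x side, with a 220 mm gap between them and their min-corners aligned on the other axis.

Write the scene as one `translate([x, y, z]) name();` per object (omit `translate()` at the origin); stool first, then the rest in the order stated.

stool();
translate([-2300, 0, 0]) fence_section();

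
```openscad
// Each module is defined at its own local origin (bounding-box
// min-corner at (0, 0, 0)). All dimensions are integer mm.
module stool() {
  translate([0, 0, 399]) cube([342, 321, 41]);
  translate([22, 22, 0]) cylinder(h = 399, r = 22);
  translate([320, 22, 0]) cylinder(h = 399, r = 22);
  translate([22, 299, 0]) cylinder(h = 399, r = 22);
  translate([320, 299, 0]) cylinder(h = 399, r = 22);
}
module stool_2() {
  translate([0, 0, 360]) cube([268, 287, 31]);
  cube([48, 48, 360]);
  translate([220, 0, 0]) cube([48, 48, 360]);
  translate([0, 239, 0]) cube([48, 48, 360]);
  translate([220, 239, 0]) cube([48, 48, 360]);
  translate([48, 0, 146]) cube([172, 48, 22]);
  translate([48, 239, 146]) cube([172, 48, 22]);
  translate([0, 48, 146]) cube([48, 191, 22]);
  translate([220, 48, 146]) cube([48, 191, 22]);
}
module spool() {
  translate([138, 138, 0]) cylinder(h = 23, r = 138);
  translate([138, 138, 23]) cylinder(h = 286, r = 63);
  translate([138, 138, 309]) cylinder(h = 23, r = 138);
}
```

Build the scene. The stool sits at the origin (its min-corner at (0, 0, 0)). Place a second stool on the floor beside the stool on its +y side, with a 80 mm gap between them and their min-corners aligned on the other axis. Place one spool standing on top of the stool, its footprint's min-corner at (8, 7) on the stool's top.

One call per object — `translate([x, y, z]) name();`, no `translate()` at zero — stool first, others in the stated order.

stool();
translate([0, 401, 0]) stool_2();
translate([8, 7, 440]) spool();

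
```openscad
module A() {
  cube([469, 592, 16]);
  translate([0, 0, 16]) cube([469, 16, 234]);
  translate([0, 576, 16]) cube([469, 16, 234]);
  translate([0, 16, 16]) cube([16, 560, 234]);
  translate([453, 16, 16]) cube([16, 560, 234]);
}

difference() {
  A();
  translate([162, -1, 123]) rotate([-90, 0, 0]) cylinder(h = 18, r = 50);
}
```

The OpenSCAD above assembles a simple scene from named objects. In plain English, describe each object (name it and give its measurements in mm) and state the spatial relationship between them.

A is an open storage box with external size 469×592×250 mm and wall thickness 16 mm (the base is also 16 mm thick). The base covers the whole footprint; the four walls stand on the base, with the y-facing walls full-width and the x-facing walls fitting between their inner faces.

The open box has a circular hole of radius 50 mm through its front wall, centred at (x = 162, z = 123).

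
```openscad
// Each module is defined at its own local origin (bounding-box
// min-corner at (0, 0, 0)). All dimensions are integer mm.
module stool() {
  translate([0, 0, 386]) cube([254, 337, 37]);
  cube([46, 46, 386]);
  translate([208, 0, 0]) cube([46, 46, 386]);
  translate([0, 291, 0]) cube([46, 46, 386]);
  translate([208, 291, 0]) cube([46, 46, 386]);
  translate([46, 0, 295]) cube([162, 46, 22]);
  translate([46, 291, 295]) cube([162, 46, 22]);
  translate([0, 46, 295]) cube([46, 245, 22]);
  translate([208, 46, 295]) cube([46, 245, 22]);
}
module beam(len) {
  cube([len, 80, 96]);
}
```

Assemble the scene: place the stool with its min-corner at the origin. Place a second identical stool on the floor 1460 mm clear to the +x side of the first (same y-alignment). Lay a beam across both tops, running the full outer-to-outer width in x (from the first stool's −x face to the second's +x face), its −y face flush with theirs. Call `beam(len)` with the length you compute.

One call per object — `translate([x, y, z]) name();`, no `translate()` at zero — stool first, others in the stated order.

stool();
translate([1714, 0, 0]) stool();
translate([0, 0, 423]) beam(1968);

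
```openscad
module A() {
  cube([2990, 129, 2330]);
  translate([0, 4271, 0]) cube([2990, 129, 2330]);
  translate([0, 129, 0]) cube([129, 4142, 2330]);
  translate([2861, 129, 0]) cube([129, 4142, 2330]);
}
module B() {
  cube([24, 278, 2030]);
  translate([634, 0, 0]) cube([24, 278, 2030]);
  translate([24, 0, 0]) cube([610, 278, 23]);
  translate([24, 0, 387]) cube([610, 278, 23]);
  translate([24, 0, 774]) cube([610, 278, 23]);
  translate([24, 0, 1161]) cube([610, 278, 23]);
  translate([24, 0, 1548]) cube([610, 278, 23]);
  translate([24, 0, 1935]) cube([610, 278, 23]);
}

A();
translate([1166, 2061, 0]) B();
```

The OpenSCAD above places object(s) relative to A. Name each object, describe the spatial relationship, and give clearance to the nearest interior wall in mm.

A is a house frame. B is a bookshelf. The bookshelf sits inside the house frame, centred. The clearance to the nearest interior wall is 1037 mm.

Clearances: x = 1037, y = 1932; minimum 1037 mm.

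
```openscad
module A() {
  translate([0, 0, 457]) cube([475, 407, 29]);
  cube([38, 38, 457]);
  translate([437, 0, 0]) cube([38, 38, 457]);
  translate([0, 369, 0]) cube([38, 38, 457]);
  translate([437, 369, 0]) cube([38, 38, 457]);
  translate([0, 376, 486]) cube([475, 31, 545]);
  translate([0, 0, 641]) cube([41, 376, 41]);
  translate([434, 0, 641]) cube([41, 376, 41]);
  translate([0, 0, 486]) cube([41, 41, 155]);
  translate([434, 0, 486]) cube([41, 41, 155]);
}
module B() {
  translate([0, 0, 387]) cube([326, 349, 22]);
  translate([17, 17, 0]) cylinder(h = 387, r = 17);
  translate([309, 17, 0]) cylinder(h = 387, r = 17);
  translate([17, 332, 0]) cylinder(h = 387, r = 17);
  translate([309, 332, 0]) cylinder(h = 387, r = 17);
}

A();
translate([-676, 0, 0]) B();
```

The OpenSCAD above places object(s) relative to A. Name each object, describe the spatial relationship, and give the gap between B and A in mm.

The stool's nearest face is 350 mm from the chair's −x face.

A is a chair. B is a stool. The stool is on the floor beside the chair on its −x side. The gap between the stool and the chair is 350 mm.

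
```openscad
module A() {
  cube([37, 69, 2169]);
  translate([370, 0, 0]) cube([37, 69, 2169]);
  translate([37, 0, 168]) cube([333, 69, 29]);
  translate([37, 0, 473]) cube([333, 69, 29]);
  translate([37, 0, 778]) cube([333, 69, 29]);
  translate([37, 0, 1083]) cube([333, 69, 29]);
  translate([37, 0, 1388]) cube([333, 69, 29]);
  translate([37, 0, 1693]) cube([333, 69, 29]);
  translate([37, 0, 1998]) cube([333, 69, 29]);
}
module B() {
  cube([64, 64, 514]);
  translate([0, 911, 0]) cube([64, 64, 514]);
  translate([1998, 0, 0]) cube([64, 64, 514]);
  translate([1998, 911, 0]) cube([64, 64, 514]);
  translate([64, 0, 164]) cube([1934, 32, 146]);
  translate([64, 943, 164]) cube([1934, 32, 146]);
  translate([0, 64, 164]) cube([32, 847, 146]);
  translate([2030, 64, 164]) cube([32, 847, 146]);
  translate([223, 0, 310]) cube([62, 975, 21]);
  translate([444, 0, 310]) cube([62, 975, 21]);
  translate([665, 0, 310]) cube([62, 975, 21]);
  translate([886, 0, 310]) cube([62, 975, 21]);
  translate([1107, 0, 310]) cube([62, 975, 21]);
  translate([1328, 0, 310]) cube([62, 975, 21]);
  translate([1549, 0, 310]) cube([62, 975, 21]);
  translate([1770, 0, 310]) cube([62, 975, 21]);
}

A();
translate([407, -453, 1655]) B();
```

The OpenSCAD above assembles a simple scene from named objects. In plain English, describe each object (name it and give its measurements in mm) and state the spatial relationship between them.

A is a straight ladder. Two 37×69 mm vertical rails, 2169 mm tall, stand 407 mm apart (outside-to-outside) with their front faces coplanar on the −y side. 7 rungs, each 69 mm deep and 29 mm tall, span between the inner faces of the rails, front faces flush with the rails. The lowest rung's underside is at z = 168 mm and rungs are spaced 305 mm apart (underside to underside).

B is a bed frame 2062 mm long (x) by 975 mm wide (y). Four 64×64 mm corner posts, 514 mm tall, at the corners of the footprint. Four rails of 32 mm thickness and 146 mm height run between adjacent posts with their undersides at z = 164 mm, their outer faces flush with the outside of the frame (the two x-running rails run between the posts' inner faces; the two y-running rails run between the posts' inner faces). 8 slats, each 62 mm wide (x) and 21 mm thick, lie across the top of the two x-running rails, running the full 975 mm width of the frame in y; the slats are evenly spaced along x between the inner faces of the end posts with equal gaps (rounded down to the nearest mm) at the −x end and between each pair — any rounding remainder accumulates at the +x end.

The bed frame is beside the ladder with their tops flush at z = 2169.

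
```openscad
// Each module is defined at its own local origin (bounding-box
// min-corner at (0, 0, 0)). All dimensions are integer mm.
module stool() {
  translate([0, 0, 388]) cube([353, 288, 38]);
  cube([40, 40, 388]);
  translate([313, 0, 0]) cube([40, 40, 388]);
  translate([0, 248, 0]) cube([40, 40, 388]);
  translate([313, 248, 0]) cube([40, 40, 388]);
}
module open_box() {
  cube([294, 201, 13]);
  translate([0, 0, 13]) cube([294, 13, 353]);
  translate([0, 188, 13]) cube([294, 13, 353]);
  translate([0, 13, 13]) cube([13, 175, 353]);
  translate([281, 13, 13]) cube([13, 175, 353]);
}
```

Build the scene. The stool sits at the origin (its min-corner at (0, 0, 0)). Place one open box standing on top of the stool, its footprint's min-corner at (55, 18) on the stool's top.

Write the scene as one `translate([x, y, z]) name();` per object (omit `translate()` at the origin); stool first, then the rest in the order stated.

stool();
translate([55, 18, 426]) open_box();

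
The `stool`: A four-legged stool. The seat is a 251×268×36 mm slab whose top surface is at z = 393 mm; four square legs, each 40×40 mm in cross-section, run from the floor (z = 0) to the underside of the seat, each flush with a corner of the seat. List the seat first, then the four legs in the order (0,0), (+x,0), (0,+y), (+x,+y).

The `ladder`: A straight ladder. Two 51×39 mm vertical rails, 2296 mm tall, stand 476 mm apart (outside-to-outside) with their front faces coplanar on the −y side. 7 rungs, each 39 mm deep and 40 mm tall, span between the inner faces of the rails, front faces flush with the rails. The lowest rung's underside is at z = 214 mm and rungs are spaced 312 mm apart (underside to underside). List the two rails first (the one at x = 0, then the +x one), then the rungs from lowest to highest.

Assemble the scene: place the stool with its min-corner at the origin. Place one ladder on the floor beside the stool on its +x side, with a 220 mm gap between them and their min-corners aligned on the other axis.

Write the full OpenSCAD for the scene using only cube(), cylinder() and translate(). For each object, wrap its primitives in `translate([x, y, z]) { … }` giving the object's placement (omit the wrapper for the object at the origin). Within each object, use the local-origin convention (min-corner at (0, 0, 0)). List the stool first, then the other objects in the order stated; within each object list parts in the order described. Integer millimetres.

translate([0, 0, 357]) cube([251, 268, 36]);
cube([40, 40, 357]);
translate([211, 0, 0]) cube([40, 40, 357]);
translate([0, 228, 0]) cube([40, 40, 357]);
translate([211, 228, 0]) cube([40, 40, 357]);
translate([471, 0, 0]) {
  cube([51, 39, 2296]);
  translate([425, 0, 0]) cube([51, 39, 2296]);
  translate([51, 0, 214]) cube([374, 39, 40]);
  translate([51, 0, 526]) cube([374, 39, 40]);
  translate([51, 0, 838]) cube([374, 39, 40]);
  translate([51, 0, 1150]) cube([374, 39, 40]);
  translate([51, 0, 1462]) cube([374, 39, 40]);
  translate([51, 0, 1774]) cube([374, 39, 40]);
  translate([51, 0, 2086]) cube([374, 39, 40]);
}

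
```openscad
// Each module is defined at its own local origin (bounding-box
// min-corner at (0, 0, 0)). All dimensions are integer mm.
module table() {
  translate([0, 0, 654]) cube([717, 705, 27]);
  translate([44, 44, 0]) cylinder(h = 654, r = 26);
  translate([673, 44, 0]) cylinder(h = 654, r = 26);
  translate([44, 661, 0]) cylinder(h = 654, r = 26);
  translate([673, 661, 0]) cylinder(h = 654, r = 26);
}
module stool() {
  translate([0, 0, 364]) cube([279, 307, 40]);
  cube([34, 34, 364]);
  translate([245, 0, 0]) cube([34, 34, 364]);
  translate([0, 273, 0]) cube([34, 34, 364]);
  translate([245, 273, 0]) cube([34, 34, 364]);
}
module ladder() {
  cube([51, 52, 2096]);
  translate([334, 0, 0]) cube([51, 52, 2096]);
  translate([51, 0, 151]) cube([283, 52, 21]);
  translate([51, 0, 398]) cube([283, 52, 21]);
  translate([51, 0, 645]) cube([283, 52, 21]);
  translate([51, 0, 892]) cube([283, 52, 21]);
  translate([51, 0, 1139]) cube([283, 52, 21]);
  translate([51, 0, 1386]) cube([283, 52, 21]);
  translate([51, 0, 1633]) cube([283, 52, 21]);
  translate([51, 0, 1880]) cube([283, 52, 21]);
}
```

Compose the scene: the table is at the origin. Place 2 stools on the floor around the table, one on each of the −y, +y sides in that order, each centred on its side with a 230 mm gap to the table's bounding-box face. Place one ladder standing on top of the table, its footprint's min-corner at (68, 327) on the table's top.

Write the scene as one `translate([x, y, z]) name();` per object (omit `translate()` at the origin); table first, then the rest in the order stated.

table();
translate([219, -537, 0]) stool();
translate([219, 935, 0]) stool();
translate([68, 327, 681]) ladder();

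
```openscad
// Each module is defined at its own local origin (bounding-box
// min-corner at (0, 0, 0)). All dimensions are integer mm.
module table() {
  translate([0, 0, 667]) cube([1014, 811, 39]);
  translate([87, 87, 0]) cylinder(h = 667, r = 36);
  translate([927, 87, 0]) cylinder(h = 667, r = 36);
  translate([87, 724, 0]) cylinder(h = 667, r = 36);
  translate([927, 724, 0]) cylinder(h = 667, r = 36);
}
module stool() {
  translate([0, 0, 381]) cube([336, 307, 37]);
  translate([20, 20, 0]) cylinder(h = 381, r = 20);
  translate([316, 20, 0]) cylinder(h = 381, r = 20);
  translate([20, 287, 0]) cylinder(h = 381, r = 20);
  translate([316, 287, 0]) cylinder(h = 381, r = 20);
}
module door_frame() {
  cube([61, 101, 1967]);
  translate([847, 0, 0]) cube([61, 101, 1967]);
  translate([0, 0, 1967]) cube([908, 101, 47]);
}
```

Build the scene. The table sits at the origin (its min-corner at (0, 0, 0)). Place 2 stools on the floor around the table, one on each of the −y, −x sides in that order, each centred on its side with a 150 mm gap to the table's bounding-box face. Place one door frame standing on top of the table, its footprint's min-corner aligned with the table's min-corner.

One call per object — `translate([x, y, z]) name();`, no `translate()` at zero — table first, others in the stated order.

table();
translate([339, -457, 0]) stool();
translate([-486, 252, 0]) stool();
translate([0, 0, 706]) door_frame();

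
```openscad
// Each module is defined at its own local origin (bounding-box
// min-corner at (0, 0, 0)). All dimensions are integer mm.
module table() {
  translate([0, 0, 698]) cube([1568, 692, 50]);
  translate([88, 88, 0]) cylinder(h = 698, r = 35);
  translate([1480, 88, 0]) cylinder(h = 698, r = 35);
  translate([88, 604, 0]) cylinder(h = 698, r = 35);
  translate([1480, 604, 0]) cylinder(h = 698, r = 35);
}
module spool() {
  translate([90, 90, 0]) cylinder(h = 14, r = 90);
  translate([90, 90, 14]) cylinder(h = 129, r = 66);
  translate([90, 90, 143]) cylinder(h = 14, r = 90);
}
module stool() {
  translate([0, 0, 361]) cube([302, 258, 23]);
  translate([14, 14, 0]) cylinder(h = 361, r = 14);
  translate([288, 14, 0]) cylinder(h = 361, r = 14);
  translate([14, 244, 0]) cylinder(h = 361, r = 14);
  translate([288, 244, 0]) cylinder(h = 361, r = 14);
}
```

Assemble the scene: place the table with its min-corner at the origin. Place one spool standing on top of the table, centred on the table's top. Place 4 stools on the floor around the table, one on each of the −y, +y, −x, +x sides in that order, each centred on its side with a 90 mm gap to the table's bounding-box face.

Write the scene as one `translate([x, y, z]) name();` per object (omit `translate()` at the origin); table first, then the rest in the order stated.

table();
translate([694, 256, 748]) spool();
translate([633, -348, 0]) stool();
translate([633, 782, 0]) stool();
translate([-392, 217, 0]) stool();
translate([1658, 217, 0]) stool();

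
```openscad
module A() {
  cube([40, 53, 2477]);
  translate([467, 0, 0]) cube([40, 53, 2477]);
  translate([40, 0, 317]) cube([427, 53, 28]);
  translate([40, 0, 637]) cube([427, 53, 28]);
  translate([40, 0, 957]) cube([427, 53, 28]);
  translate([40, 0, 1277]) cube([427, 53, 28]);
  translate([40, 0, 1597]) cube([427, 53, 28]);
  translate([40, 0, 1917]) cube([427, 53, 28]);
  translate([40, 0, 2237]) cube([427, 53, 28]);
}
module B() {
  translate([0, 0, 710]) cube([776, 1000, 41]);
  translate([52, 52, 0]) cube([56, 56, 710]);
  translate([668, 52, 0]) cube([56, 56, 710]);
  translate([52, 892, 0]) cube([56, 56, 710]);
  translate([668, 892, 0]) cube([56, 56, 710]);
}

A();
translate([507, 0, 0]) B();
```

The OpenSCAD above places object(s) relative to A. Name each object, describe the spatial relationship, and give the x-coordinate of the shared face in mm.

A is a ladder. B is a table. The table is against the ladder's +x side, with their −y faces flush. The x-coordinate of the shared face is 507 mm.

The ladder's +x face and the table's −x face are both at x = 507 mm.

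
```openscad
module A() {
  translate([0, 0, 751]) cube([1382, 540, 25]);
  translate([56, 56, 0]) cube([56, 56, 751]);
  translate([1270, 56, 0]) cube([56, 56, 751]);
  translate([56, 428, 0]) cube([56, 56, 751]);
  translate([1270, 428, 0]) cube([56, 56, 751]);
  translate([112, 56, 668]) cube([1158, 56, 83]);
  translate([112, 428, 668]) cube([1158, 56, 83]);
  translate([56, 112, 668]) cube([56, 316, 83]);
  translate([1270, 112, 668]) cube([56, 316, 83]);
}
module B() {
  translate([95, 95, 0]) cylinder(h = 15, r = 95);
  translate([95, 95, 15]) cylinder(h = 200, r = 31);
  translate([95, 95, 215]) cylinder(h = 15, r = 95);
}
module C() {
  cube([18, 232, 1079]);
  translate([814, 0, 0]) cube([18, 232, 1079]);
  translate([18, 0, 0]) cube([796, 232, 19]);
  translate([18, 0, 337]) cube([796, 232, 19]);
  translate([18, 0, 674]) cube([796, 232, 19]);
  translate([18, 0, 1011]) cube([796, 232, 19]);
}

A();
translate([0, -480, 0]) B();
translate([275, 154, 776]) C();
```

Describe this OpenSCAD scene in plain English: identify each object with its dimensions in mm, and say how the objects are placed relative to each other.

A is a table: top 1382 mm (x) × 540 mm (y), 25 mm thick, upper face at z = 776 mm, on four 56×56 mm square legs, each inset 56 mm from the nearest pair of top edges, running from z = 0 to the bottom of the top. Four apron rails, 56 mm thick and 83 mm tall, run between adjacent legs with their top edges flush with the underside of the top and their outer faces flush with the legs' outer faces.

B is a spool: two coaxial disc flanges of radius 95 mm and thickness 15 mm, joined by a core cylinder of radius 31 mm and height 200 mm. The lower flange rests on z = 0 and the three cylinders share a vertical axis.

C is a bookshelf 832 mm wide overall, 232 mm deep and 1079 mm tall. The two sides are 18 mm thick vertical panels. 4 horizontal shelves of 19 mm thickness span between the inner faces of the sides; the lowest shelf sits on the floor and shelves are stacked with a clear vertical gap of 318 mm between each pair.

The spool is on the floor beside the table on its −y side. The bookshelf is on top of the table, centred.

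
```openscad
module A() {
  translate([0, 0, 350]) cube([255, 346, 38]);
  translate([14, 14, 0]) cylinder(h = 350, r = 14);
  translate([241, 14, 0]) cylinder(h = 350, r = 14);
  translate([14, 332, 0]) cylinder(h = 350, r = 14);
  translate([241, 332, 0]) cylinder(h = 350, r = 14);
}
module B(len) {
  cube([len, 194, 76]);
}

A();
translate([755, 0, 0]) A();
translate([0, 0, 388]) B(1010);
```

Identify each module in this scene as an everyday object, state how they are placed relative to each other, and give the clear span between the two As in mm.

A is a stool. B is a beam. A beam spans the tops of two stools. The clear span between the two stools is 500 mm.

Second stool starts at x = 755; first ends at x = 255; clear span = 755 − 255 = 500 mm.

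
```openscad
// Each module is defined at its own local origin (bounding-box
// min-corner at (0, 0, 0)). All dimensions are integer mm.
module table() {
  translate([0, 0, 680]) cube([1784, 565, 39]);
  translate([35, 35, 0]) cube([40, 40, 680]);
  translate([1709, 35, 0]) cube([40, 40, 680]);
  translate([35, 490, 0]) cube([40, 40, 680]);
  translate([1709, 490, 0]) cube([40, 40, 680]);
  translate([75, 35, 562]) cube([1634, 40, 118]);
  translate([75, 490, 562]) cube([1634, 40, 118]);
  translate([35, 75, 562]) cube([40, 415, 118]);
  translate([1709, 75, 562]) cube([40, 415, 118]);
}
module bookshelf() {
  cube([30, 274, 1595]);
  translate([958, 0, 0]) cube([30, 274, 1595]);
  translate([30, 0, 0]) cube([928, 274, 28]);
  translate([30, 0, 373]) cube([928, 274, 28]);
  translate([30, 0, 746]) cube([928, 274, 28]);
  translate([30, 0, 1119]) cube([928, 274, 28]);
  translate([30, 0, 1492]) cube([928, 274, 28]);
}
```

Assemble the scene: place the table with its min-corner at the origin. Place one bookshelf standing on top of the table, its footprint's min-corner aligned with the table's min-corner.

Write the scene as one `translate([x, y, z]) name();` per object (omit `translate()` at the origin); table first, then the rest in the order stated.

table();
translate([0, 0, 719]) bookshelf();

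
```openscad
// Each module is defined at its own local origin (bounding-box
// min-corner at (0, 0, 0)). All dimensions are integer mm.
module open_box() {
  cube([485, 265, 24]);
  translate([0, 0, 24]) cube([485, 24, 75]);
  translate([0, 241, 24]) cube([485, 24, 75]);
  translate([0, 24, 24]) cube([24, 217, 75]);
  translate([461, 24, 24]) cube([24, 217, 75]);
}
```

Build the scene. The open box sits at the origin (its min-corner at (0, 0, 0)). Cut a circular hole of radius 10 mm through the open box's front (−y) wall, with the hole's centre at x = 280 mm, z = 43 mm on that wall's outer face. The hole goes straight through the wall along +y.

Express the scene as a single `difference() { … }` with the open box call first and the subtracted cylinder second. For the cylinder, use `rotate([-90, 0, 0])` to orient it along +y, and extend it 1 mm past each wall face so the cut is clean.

difference() {
  open_box();
  translate([280, -1, 43]) rotate([-90, 0, 0]) cylinder(h = 26, r = 10);
}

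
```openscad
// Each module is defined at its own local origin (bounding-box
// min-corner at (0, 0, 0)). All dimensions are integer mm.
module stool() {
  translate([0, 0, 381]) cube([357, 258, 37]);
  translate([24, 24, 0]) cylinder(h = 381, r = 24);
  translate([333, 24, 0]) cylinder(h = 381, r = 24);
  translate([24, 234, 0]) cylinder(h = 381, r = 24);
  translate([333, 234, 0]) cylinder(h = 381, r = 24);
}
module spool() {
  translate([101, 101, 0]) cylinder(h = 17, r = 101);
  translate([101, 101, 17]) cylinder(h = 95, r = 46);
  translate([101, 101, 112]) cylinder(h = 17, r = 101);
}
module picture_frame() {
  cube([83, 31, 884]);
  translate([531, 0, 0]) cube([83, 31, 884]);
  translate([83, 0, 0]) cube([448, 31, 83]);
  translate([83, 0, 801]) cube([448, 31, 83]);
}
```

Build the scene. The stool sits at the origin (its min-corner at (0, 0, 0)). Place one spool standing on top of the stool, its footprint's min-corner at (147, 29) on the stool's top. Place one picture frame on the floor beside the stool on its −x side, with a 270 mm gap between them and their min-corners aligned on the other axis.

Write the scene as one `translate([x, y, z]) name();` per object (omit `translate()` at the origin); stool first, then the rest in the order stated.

stool();
translate([147, 29, 418]) spool();
translate([-884, 0, 0]) picture_frame();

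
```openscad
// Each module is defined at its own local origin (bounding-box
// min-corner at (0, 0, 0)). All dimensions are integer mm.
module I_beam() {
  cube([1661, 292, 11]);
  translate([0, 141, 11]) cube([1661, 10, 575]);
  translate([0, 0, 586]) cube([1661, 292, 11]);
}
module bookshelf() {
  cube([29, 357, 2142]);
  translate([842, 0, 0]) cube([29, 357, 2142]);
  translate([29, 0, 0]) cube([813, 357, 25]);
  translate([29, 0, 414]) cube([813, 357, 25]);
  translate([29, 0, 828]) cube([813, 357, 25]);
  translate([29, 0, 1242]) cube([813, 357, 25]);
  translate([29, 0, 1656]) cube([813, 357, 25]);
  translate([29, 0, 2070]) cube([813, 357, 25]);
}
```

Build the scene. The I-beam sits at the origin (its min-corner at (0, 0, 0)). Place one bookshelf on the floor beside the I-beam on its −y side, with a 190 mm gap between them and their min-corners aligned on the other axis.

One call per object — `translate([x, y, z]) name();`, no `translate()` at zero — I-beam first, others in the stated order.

I_beam();
translate([0, -547, 0]) bookshelf();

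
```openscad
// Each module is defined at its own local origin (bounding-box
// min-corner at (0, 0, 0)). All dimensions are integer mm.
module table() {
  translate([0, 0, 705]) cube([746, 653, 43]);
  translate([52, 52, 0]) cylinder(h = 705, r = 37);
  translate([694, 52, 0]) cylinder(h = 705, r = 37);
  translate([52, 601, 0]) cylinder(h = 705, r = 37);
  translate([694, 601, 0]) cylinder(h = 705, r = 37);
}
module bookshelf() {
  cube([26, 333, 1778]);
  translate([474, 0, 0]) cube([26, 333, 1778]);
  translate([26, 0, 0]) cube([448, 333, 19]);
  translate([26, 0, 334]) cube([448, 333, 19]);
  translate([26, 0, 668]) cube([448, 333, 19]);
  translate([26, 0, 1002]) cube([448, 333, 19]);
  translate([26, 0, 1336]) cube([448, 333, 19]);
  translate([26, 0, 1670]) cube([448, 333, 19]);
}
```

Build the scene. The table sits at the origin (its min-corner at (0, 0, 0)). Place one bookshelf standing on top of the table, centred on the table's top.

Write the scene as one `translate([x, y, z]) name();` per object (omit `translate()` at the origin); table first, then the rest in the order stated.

table();
translate([123, 160, 748]) bookshelf();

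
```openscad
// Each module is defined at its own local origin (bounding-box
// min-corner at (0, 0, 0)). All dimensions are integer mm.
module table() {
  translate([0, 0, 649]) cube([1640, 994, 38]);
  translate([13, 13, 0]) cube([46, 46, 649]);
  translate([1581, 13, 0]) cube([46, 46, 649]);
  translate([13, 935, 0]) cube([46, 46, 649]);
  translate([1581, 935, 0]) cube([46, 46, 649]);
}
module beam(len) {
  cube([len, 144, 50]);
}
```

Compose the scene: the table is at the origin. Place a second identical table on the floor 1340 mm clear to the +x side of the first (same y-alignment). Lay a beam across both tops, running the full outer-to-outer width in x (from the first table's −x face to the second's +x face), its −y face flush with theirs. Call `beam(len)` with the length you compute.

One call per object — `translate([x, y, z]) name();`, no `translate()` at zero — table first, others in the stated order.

table();
translate([2980, 0, 0]) table();
translate([0, 0, 687]) beam(4620);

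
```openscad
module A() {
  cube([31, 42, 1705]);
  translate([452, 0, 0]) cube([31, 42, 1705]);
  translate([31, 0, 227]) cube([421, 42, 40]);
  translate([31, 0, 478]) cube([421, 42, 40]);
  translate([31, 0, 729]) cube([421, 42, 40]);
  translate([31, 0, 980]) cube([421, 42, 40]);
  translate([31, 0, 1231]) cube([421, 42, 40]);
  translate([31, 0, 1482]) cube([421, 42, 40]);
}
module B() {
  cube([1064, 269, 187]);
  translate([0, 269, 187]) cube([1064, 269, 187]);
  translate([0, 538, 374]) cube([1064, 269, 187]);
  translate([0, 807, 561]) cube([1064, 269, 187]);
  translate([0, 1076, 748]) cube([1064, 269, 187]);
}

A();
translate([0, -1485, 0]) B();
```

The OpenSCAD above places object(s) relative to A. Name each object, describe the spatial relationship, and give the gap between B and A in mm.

The staircase's nearest face is 140 mm from the ladder's −y face.

A is a ladder. B is a staircase. The staircase is on the floor beside the ladder on its −y side. The gap between the staircase and the ladder is 140 mm.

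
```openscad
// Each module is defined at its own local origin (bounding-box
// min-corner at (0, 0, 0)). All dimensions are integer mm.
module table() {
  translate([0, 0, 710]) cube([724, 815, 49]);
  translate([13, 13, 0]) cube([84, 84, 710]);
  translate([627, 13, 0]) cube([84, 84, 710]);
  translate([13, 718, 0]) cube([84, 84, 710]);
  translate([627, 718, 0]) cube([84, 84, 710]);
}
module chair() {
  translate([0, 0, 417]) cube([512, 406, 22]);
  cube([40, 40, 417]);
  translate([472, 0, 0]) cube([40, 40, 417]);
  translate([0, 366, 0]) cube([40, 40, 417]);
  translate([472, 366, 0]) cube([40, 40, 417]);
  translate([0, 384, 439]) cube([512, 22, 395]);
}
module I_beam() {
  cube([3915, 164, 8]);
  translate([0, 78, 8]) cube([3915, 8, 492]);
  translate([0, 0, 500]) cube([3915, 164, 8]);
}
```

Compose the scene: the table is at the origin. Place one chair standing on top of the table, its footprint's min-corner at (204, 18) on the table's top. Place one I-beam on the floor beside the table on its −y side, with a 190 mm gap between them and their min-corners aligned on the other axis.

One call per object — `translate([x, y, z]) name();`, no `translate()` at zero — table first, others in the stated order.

table();
translate([204, 18, 759]) chair();
translate([0, -354, 0]) I_beam();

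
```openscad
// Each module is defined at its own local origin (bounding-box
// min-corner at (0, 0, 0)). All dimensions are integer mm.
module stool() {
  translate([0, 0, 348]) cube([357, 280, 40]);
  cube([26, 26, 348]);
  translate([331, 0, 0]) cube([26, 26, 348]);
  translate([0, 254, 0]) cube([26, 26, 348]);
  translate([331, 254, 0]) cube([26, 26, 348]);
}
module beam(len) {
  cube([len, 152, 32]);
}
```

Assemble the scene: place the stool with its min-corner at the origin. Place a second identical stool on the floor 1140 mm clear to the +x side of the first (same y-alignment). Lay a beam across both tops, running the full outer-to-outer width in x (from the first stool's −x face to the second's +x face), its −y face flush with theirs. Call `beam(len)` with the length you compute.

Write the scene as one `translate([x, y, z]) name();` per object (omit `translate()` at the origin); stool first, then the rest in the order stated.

stool();
translate([1497, 0, 0]) stool();
translate([0, 0, 388]) beam(1854);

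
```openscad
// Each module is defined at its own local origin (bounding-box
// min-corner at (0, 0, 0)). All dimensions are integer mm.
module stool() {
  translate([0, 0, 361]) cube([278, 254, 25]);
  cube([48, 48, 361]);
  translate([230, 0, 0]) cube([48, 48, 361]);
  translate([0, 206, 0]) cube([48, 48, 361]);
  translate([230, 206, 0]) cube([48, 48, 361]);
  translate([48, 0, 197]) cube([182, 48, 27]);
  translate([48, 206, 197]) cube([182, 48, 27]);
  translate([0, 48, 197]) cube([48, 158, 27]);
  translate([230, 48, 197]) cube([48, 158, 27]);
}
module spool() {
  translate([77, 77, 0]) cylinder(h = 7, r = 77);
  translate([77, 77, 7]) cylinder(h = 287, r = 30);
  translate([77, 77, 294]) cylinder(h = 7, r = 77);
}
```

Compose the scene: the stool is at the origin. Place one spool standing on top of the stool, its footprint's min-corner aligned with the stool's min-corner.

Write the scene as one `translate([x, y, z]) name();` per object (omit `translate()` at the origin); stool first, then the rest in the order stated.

stool();
translate([0, 0, 386]) spool();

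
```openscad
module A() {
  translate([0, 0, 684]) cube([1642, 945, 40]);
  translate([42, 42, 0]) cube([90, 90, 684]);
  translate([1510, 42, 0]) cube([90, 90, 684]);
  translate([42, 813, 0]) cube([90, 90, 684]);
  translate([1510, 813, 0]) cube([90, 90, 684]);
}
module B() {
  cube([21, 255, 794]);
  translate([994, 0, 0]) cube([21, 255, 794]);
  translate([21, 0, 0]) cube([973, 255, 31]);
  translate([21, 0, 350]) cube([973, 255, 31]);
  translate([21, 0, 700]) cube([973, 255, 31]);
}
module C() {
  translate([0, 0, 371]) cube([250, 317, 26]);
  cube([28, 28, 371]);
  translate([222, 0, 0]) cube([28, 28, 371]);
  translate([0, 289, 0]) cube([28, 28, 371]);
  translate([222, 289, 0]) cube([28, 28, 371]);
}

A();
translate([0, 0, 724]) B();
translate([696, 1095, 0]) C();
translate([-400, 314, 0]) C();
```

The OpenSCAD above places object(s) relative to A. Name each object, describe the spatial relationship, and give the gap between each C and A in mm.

A is a table. B is a bookshelf. C is a stool. The bookshelf is on top of the table. Two stools sit around the table at the +y, −x sides. The gap between each stool and the table is 150 mm.

Each stool's nearest face is 150 mm from the table's bounding box.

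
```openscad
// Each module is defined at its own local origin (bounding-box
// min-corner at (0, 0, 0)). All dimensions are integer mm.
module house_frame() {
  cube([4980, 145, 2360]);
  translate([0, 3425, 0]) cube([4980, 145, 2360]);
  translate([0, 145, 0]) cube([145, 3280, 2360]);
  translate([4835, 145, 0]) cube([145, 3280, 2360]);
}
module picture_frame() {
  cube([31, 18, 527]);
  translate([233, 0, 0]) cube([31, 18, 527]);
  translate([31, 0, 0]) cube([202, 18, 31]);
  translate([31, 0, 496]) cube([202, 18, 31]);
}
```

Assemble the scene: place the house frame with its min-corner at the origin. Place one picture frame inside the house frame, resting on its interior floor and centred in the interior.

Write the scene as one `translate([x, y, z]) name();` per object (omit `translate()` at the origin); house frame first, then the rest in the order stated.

house_frame();
translate([2358, 1776, 0]) picture_frame();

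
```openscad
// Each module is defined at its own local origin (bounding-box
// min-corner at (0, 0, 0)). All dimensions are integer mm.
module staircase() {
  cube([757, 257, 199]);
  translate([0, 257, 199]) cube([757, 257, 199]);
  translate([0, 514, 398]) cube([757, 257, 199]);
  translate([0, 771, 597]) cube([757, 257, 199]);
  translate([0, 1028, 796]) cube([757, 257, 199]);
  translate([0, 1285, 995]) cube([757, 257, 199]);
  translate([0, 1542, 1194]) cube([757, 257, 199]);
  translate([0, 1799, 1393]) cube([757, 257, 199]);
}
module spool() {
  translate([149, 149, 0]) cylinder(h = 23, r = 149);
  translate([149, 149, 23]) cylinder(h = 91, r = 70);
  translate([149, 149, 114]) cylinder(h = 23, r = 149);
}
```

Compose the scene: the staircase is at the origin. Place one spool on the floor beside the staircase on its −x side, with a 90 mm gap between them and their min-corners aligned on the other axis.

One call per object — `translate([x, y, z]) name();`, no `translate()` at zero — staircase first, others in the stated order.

staircase();
translate([-388, 0, 0]) spool();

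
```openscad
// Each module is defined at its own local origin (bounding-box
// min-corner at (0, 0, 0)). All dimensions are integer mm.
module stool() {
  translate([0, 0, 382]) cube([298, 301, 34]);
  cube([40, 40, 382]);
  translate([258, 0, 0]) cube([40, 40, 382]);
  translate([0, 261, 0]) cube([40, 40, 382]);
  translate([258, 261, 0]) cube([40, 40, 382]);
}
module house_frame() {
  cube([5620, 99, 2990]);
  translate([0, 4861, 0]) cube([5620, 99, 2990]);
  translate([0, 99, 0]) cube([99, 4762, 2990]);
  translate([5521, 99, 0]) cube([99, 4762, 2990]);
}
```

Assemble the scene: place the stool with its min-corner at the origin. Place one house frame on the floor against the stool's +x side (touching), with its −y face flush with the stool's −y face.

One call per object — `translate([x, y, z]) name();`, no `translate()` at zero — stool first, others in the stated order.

stool();
translate([298, 0, 0]) house_frame();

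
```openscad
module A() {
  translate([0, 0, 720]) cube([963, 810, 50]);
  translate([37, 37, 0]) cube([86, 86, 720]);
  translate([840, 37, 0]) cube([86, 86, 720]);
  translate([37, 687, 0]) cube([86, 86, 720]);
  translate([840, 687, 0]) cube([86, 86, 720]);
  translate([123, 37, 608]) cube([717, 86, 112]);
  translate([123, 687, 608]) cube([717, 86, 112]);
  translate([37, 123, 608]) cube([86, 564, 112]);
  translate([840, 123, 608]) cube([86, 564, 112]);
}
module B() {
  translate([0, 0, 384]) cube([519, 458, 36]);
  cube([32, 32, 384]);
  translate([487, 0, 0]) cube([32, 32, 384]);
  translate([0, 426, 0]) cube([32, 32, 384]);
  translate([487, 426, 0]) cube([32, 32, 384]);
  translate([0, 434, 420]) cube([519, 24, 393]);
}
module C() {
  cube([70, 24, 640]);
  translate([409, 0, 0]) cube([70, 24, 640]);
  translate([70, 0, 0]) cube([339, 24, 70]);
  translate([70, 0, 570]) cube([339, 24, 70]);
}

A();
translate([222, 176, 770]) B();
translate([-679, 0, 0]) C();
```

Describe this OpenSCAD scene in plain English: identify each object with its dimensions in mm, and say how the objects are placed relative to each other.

A is a rectangular dining table. The top is 963×810×50 mm with its upper surface at z = 770 mm. It stands on four 86×86 mm square legs, each inset 37 mm from the nearest pair of top edges, running from the floor to the underside of the top. Four apron rails, 86 mm thick and 112 mm tall, run between adjacent legs with their top edges flush with the underside of the top and their outer faces flush with the legs' outer faces.

B is a chair. The seat is a 519×458×36 mm slab with its top at z = 420 mm, on four 32×32 mm corner legs (flush with the seat edges, standing on z = 0). A flat backrest 24 mm thick, 393 mm tall, spans the full seat width and rises from the seat top along its +y edge, rear face flush with the rear of the seat.

C is a picture frame with a 339×500 mm rectangular opening (x by z) and a uniform 70 mm border on every side. Frame depth is 24 mm along y. It is built from two vertical stiles running the full outside height and two horizontal rails spanning the gap between the stiles.

The chair is on top of the table, centred. The picture frame is on the floor beside the table on its −x side.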